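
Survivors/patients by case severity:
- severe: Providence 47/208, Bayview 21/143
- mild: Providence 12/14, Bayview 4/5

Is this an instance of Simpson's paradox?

No

Severe: Providence 47/208 = 22.6%, Bayview 21/143 = 14.7% → Providence
Mild: Providence 12/14 = 85.7%, Bayview 4/5 = 80.0% → Providence
Overall: Providence 59/222 = 26.6%, Bayview 25/148 = 16.9% → Providence
Providence wins overall and in every case group — no reversal.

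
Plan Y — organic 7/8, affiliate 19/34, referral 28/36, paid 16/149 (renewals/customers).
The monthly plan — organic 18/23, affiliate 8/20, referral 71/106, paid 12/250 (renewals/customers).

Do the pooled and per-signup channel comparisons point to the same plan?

Organic: Plan Y 7/8 = 87.5%, the monthly plan 18/23 = 78.3% → Plan Y
Affiliate: Plan Y 19/34 = 55.9%, the monthly plan 8/20 = 40.0% → Plan Y
Referral: Plan Y 28/36 = 77.8%, the monthly plan 71/106 = 67.0% → Plan Y
Paid: Plan Y 16/149 = 10.7%, the monthly plan 12/250 = 4.8% → Plan Y
Overall: Plan Y 70/227 = 30.8%, the monthly plan 109/399 = 27.3% → Plan Y
Plan Y wins overall and in every signup group — no reversal.

Yes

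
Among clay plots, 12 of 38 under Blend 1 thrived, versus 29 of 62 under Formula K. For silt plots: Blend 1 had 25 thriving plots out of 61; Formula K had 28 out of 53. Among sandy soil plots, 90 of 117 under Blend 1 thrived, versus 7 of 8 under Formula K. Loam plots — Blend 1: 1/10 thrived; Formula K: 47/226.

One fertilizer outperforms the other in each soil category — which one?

Clay: Blend 1 12/38 = 31.6%, Formula K 29/62 = 46.8% → Formula K
Silt: Blend 1 25/61 = 41.0%, Formula K 28/53 = 52.8% → Formula K
Sandy soil: Blend 1 90/117 = 76.9%, Formula K 7/8 = 87.5% → Formula K
Loam: Blend 1 1/10 = 10.0%, Formula K 47/226 = 20.8% → Formula K
Formula K has the higher rate in all 4 groups.

Formula K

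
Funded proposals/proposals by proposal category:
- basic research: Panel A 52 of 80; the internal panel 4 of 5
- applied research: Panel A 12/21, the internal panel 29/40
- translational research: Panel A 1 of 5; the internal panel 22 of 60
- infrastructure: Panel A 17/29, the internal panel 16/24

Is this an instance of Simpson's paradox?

Basic research: Panel A 52/80 = 65.0%, the internal panel 4/5 = 80.0% → the internal panel
Applied research: Panel A 12/21 = 57.1%, the internal panel 29/40 = 72.5% → the internal panel
Translational research: Panel A 1/5 = 20.0%, the internal panel 22/60 = 36.7% → the internal panel
Infrastructure: Panel A 17/29 = 58.6%, the internal panel 16/24 = 66.7% → the internal panel
Overall: Panel A 82/135 = 60.7%, the internal panel 71/129 = 55.0% → Panel A
The internal panel wins each proposal group but Panel A wins overall — the comparison reverses. The internal panel's proposals skew toward translational research, which has a lower base rate.

Yes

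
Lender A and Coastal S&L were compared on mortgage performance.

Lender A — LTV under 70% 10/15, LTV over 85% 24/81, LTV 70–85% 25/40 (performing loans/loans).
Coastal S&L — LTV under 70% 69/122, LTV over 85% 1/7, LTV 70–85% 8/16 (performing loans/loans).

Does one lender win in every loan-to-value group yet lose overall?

Yes

LTV under 70%: Lender A 10/15 = 66.7%, Coastal S&L 69/122 = 56.6% → Lender A
LTV over 85%: Lender A 24/81 = 29.6%, Coastal S&L 1/7 = 14.3% → Lender A
LTV 70–85%: Lender A 25/40 = 62.5%, Coastal S&L 8/16 = 50.0% → Lender A
Overall: Lender A 59/136 = 43.4%, Coastal S&L 78/145 = 53.8% → Coastal S&L
Lender A wins each loan-to-value group but Coastal S&L wins overall — the comparison reverses. Lender A's loans skew toward LTV over 85%, which has a lower base rate.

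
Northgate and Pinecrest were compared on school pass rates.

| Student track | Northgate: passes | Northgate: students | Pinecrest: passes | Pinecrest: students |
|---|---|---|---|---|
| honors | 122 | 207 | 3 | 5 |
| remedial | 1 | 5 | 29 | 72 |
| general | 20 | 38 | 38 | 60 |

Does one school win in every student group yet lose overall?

Honors: Northgate 122/207 = 58.9%, Pinecrest 3/5 = 60.0% → Pinecrest
Remedial: Northgate 1/5 = 20.0%, Pinecrest 29/72 = 40.3% → Pinecrest
General: Northgate 20/38 = 52.6%, Pinecrest 38/60 = 63.3% → Pinecrest
Overall: Northgate 143/250 = 57.2%, Pinecrest 70/137 = 51.1% → Northgate
Pinecrest wins each student group but Northgate wins overall — the comparison reverses. Pinecrest's students skew toward remedial, which has a lower base rate.

Yes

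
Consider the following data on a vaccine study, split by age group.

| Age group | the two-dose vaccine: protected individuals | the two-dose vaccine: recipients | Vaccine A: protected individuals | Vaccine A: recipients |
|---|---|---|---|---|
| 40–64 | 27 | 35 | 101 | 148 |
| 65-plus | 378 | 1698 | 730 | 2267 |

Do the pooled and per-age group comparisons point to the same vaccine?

No

40–64: the two-dose vaccine 27/35 = 77.1%, Vaccine A 101/148 = 68.2% → the two-dose vaccine
65-plus: the two-dose vaccine 378/1698 = 22.3%, Vaccine A 730/2267 = 32.2% → Vaccine A
Overall: the two-dose vaccine 405/1733 = 23.4%, Vaccine A 831/2415 = 34.4% → Vaccine A
Neither sweeps: the two-dose vaccine wins 1 of 2 groups, Vaccine A wins 1. Vaccine A wins overall but not every group — no Simpson reversal.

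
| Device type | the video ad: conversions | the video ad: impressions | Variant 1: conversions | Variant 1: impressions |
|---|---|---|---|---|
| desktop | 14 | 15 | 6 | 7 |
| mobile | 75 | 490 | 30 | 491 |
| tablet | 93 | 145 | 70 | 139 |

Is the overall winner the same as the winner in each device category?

Desktop: the video ad 14/15 = 93.3%, Variant 1 6/7 = 85.7% → the video ad
Mobile: the video ad 75/490 = 15.3%, Variant 1 30/491 = 6.1% → the video ad
Tablet: the video ad 93/145 = 64.1%, Variant 1 70/139 = 50.4% → the video ad
Overall: the video ad 182/650 = 28.0%, Variant 1 106/637 = 16.6% → the video ad
The video ad wins overall and in every device group — no reversal.

Yes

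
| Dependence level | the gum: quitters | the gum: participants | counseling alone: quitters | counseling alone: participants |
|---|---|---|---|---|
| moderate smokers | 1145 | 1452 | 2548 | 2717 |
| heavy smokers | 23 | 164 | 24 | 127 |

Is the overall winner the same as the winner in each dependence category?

Moderate smokers: the gum 1145/1452 = 78.9%, counseling alone 2548/2717 = 93.8% → counseling alone
Heavy smokers: the gum 23/164 = 14.0%, counseling alone 24/127 = 18.9% → counseling alone
Overall: the gum 1168/1616 = 72.3%, counseling alone 2572/2844 = 90.4% → counseling alone
Counseling alone wins overall and in every dependence group — no reversal.

Yes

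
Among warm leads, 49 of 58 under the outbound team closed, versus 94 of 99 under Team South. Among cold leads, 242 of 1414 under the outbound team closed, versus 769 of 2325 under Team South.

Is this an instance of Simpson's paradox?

No

Warm: the outbound team 49/58 = 84.5%, Team South 94/99 = 94.9% → Team South
Cold: the outbound team 242/1414 = 17.1%, Team South 769/2325 = 33.1% → Team South
Overall: the outbound team 291/1472 = 19.8%, Team South 863/2424 = 35.6% → Team South
Team South wins overall and in every lead group — no reversal.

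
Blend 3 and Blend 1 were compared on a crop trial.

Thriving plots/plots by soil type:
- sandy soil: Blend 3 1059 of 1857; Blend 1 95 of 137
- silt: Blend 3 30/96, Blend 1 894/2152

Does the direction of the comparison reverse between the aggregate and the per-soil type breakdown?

Yes

Sandy soil: Blend 3 1059/1857 = 57.0%, Blend 1 95/137 = 69.3% → Blend 1
Silt: Blend 3 30/96 = 31.2%, Blend 1 894/2152 = 41.5% → Blend 1
Overall: Blend 3 1089/1953 = 55.8%, Blend 1 989/2289 = 43.2% → Blend 3
Blend 1 wins each soil group but Blend 3 wins overall — the comparison reverses. Blend 1's plots skew toward silt, which has a lower base rate.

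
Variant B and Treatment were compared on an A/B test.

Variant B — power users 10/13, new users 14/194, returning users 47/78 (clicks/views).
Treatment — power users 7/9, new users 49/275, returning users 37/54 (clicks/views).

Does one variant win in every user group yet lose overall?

No

Power users: Variant B 10/13 = 76.9%, Treatment 7/9 = 77.8% → Treatment
New users: Variant B 14/194 = 7.2%, Treatment 49/275 = 17.8% → Treatment
Returning users: Variant B 47/78 = 60.3%, Treatment 37/54 = 68.5% → Treatment
Overall: Variant B 71/285 = 24.9%, Treatment 93/338 = 27.5% → Treatment
Treatment wins overall and in every user group — no reversal.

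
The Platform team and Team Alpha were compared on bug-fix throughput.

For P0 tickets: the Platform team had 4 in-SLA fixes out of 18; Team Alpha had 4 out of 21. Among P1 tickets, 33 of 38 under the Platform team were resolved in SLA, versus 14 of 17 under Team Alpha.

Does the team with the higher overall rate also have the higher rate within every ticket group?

Yes

P0: the Platform team 4/18 = 22.2%, Team Alpha 4/21 = 19.0% → the Platform team
P1: the Platform team 33/38 = 86.8%, Team Alpha 14/17 = 82.4% → the Platform team
Overall: the Platform team 37/56 = 66.1%, Team Alpha 18/38 = 47.4% → the Platform team
The Platform team wins overall and in every ticket group — no reversal.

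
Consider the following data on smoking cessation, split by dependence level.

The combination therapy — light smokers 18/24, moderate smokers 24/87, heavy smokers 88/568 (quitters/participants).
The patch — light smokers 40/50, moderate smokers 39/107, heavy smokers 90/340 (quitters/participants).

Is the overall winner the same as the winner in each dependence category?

Light smokers: the combination therapy 18/24 = 75.0%, the patch 40/50 = 80.0% → the patch
Moderate smokers: the combination therapy 24/87 = 27.6%, the patch 39/107 = 36.4% → the patch
Heavy smokers: the combination therapy 88/568 = 15.5%, the patch 90/340 = 26.5% → the patch
Overall: the combination therapy 130/679 = 19.1%, the patch 169/497 = 34.0% → the patch
The patch wins overall and in every dependence group — no reversal.

Yes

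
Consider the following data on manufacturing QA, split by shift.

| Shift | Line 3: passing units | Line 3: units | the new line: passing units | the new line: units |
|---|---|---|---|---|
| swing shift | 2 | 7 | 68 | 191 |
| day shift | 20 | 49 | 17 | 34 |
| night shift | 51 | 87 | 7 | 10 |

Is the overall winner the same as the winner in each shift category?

Swing shift: Line 3 2/7 = 28.6%, the new line 68/191 = 35.6% → the new line
Day shift: Line 3 20/49 = 40.8%, the new line 17/34 = 50.0% → the new line
Night shift: Line 3 51/87 = 58.6%, the new line 7/10 = 70.0% → the new line
Overall: Line 3 73/143 = 51.0%, the new line 92/235 = 39.1% → Line 3
The new line wins each shift group but Line 3 wins overall — the comparison reverses. The new line's units skew toward swing shift, which has a lower base rate.

No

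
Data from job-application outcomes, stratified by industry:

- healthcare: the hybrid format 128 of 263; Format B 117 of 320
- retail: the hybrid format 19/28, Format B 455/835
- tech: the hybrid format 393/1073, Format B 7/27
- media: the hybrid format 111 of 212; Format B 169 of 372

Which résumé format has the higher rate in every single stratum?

Healthcare: the hybrid format 128/263 = 48.7%, Format B 117/320 = 36.6% → the hybrid format
Retail: the hybrid format 19/28 = 67.9%, Format B 455/835 = 54.5% → the hybrid format
Tech: the hybrid format 393/1073 = 36.6%, Format B 7/27 = 25.9% → the hybrid format
Media: the hybrid format 111/212 = 52.4%, Format B 169/372 = 45.4% → the hybrid format
The hybrid format has the higher rate in all 4 groups.

the hybrid format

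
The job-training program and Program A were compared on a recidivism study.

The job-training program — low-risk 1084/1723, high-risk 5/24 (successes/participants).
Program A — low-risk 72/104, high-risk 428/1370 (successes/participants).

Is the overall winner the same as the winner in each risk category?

Low-risk: the job-training program 1084/1723 = 62.9%, Program A 72/104 = 69.2% → Program A
High-risk: the job-training program 5/24 = 20.8%, Program A 428/1370 = 31.2% → Program A
Overall: the job-training program 1089/1747 = 62.3%, Program A 500/1474 = 33.9% → the job-training program
Program A wins each risk group but the job-training program wins overall — the comparison reverses. Program A's participants skew toward high-risk, which has a lower base rate.

No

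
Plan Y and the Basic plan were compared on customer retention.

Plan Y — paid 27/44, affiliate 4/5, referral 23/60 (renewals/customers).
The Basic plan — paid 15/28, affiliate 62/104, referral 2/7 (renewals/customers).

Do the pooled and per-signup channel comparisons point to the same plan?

Paid: Plan Y 27/44 = 61.4%, the Basic plan 15/28 = 53.6% → Plan Y
Affiliate: Plan Y 4/5 = 80.0%, the Basic plan 62/104 = 59.6% → Plan Y
Referral: Plan Y 23/60 = 38.3%, the Basic plan 2/7 = 28.6% → Plan Y
Overall: Plan Y 54/109 = 49.5%, the Basic plan 79/139 = 56.8% → the Basic plan
Plan Y wins each signup group but the Basic plan wins overall — the comparison reverses. Plan Y's customers skew toward referral, which has a lower base rate.

No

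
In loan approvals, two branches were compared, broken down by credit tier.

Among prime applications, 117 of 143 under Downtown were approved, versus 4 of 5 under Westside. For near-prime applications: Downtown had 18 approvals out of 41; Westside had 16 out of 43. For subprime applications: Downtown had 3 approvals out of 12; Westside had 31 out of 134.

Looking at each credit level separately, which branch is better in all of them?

Downtown

Prime: Downtown 117/143 = 81.8%, Westside 4/5 = 80.0% → Downtown
Near-prime: Downtown 18/41 = 43.9%, Westside 16/43 = 37.2% → Downtown
Subprime: Downtown 3/12 = 25.0%, Westside 31/134 = 23.1% → Downtown
Downtown has the higher rate in all 3 groups.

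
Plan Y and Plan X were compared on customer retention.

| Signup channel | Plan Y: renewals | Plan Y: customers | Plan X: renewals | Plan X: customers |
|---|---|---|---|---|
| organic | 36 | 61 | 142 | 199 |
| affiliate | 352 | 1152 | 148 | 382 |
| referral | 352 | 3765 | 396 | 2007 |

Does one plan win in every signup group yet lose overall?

No

Organic: Plan Y 36/61 = 59.0%, Plan X 142/199 = 71.4% → Plan X
Affiliate: Plan Y 352/1152 = 30.6%, Plan X 148/382 = 38.7% → Plan X
Referral: Plan Y 352/3765 = 9.3%, Plan X 396/2007 = 19.7% → Plan X
Overall: Plan Y 740/4978 = 14.9%, Plan X 686/2588 = 26.5% → Plan X
Plan X wins overall and in every signup group — no reversal.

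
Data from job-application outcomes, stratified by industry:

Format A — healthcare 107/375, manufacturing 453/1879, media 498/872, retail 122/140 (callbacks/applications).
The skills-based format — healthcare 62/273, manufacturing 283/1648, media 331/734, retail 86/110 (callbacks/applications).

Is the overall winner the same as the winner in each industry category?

Yes

Healthcare: Format A 107/375 = 28.5%, the skills-based format 62/273 = 22.7% → Format A
Manufacturing: Format A 453/1879 = 24.1%, the skills-based format 283/1648 = 17.2% → Format A
Media: Format A 498/872 = 57.1%, the skills-based format 331/734 = 45.1% → Format A
Retail: Format A 122/140 = 87.1%, the skills-based format 86/110 = 78.2% → Format A
Overall: Format A 1180/3266 = 36.1%, the skills-based format 762/2765 = 27.6% → Format A
Format A wins overall and in every industry group — no reversal.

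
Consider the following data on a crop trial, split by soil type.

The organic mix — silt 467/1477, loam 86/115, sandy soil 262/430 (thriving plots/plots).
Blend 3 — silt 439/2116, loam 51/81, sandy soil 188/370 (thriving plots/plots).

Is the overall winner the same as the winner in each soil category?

Silt: the organic mix 467/1477 = 31.6%, Blend 3 439/2116 = 20.7% → the organic mix
Loam: the organic mix 86/115 = 74.8%, Blend 3 51/81 = 63.0% → the organic mix
Sandy soil: the organic mix 262/430 = 60.9%, Blend 3 188/370 = 50.8% → the organic mix
Overall: the organic mix 815/2022 = 40.3%, Blend 3 678/2567 = 26.4% → the organic mix
The organic mix wins overall and in every soil group — no reversal.

Yes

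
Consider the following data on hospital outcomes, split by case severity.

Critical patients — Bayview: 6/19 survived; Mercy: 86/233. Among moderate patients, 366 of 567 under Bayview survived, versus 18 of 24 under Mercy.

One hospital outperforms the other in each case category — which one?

Mercy

Critical: Bayview 6/19 = 31.6%, Mercy 86/233 = 36.9% → Mercy
Moderate: Bayview 366/567 = 64.6%, Mercy 18/24 = 75.0% → Mercy
Mercy has the higher rate in both groups.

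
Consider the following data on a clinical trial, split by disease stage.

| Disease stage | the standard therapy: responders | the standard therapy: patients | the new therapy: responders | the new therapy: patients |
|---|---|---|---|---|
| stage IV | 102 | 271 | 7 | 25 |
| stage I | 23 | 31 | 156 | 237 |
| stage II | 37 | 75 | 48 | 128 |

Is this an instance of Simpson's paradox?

Stage IV: the standard therapy 102/271 = 37.6%, the new therapy 7/25 = 28.0% → the standard therapy
Stage I: the standard therapy 23/31 = 74.2%, the new therapy 156/237 = 65.8% → the standard therapy
Stage II: the standard therapy 37/75 = 49.3%, the new therapy 48/128 = 37.5% → the standard therapy
Overall: the standard therapy 162/377 = 43.0%, the new therapy 211/390 = 54.1% → the new therapy
The standard therapy wins each disease group but the new therapy wins overall — the comparison reverses. The standard therapy's patients skew toward stage IV, which has a lower base rate.

Yes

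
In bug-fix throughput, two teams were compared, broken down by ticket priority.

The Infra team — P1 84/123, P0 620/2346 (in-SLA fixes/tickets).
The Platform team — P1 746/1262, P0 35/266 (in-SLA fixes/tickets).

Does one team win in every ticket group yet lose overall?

P1: the Infra team 84/123 = 68.3%, the Platform team 746/1262 = 59.1% → the Infra team
P0: the Infra team 620/2346 = 26.4%, the Platform team 35/266 = 13.2% → the Infra team
Overall: the Infra team 704/2469 = 28.5%, the Platform team 781/1528 = 51.1% → the Platform team
The Infra team wins each ticket group but the Platform team wins overall — the comparison reverses. The Infra team's tickets skew toward P0, which has a lower base rate.

Yes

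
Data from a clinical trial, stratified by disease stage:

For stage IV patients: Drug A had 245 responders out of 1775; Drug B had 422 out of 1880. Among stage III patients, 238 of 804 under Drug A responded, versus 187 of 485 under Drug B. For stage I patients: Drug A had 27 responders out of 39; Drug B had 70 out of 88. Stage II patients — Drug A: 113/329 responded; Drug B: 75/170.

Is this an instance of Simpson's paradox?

No

Stage IV: Drug A 245/1775 = 13.8%, Drug B 422/1880 = 22.4% → Drug B
Stage III: Drug A 238/804 = 29.6%, Drug B 187/485 = 38.6% → Drug B
Stage I: Drug A 27/39 = 69.2%, Drug B 70/88 = 79.5% → Drug B
Stage II: Drug A 113/329 = 34.3%, Drug B 75/170 = 44.1% → Drug B
Overall: Drug A 623/2947 = 21.1%, Drug B 754/2623 = 28.7% → Drug B
Drug B wins overall and in every disease group — no reversal.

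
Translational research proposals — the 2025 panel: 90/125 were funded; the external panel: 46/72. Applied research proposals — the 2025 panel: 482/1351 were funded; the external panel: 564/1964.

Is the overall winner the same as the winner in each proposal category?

Translational research: the 2025 panel 90/125 = 72.0%, the external panel 46/72 = 63.9% → the 2025 panel
Applied research: the 2025 panel 482/1351 = 35.7%, the external panel 564/1964 = 28.7% → the 2025 panel
Overall: the 2025 panel 572/1476 = 38.8%, the external panel 610/2036 = 30.0% → the 2025 panel
The 2025 panel wins overall and in every proposal group — no reversal.

Yes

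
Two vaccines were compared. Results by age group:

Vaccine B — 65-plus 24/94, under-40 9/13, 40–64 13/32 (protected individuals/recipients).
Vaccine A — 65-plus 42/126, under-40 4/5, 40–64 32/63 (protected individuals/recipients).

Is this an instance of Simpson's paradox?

65-plus: Vaccine B 24/94 = 25.5%, Vaccine A 42/126 = 33.3% → Vaccine A
Under-40: Vaccine B 9/13 = 69.2%, Vaccine A 4/5 = 80.0% → Vaccine A
40–64: Vaccine B 13/32 = 40.6%, Vaccine A 32/63 = 50.8% → Vaccine A
Overall: Vaccine B 46/139 = 33.1%, Vaccine A 78/194 = 40.2% → Vaccine A
Vaccine A wins overall and in every age group — no reversal.

No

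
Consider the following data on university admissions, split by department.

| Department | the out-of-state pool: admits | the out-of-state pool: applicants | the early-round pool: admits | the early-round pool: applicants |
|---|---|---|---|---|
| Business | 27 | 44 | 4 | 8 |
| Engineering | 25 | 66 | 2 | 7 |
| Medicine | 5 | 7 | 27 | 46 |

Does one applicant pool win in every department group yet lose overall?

Business: the out-of-state pool 27/44 = 61.4%, the early-round pool 4/8 = 50.0% → the out-of-state pool
Engineering: the out-of-state pool 25/66 = 37.9%, the early-round pool 2/7 = 28.6% → the out-of-state pool
Medicine: the out-of-state pool 5/7 = 71.4%, the early-round pool 27/46 = 58.7% → the out-of-state pool
Overall: the out-of-state pool 57/117 = 48.7%, the early-round pool 33/61 = 54.1% → the early-round pool
The out-of-state pool wins each department group but the early-round pool wins overall — the comparison reverses. The out-of-state pool's applicants skew toward Engineering, which has a lower base rate.

Yes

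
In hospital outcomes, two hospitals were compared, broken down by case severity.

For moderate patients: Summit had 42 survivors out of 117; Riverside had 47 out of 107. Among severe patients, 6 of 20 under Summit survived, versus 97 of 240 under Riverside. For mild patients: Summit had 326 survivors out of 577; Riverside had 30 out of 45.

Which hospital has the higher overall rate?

Summit

Moderate: Summit 42/117 = 35.9%, Riverside 47/107 = 43.9% → Riverside
Severe: Summit 6/20 = 30.0%, Riverside 97/240 = 40.4% → Riverside
Mild: Summit 326/577 = 56.5%, Riverside 30/45 = 66.7% → Riverside
Overall: Summit 374/714 = 52.4%, Riverside 174/392 = 44.4% → Summit
(Riverside wins every case group but Summit wins overall — Riverside's patients skew toward the low-rate severe group.)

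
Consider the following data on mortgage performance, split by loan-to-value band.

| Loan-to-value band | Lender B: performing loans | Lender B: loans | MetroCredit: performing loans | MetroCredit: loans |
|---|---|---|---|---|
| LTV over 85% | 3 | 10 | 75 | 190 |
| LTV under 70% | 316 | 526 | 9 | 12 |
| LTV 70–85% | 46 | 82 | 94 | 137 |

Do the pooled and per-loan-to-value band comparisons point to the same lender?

No

LTV over 85%: Lender B 3/10 = 30.0%, MetroCredit 75/190 = 39.5% → MetroCredit
LTV under 70%: Lender B 316/526 = 60.1%, MetroCredit 9/12 = 75.0% → MetroCredit
LTV 70–85%: Lender B 46/82 = 56.1%, MetroCredit 94/137 = 68.6% → MetroCredit
Overall: Lender B 365/618 = 59.1%, MetroCredit 178/339 = 52.5% → Lender B
MetroCredit wins each loan-to-value group but Lender B wins overall — the comparison reverses. MetroCredit's loans skew toward LTV over 85%, which has a lower base rate.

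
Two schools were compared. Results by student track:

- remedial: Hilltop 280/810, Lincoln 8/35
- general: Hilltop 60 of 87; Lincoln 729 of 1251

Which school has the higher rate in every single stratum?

Hilltop

Remedial: Hilltop 280/810 = 34.6%, Lincoln 8/35 = 22.9% → Hilltop
General: Hilltop 60/87 = 69.0%, Lincoln 729/1251 = 58.3% → Hilltop
Hilltop has the higher rate in both groups.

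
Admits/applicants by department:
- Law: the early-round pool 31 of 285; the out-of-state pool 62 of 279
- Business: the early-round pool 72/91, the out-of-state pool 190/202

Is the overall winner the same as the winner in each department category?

Law: the early-round pool 31/285 = 10.9%, the out-of-state pool 62/279 = 22.2% → the out-of-state pool
Business: the early-round pool 72/91 = 79.1%, the out-of-state pool 190/202 = 94.1% → the out-of-state pool
Overall: the early-round pool 103/376 = 27.4%, the out-of-state pool 252/481 = 52.4% → the out-of-state pool
The out-of-state pool wins overall and in every department group — no reversal.

Yes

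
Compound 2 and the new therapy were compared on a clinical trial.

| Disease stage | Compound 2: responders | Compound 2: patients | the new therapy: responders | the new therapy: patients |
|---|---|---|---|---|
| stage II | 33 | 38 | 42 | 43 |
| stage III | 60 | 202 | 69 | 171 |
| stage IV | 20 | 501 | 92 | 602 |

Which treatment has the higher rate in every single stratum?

the new therapy

Stage II: Compound 2 33/38 = 86.8%, the new therapy 42/43 = 97.7% → the new therapy
Stage III: Compound 2 60/202 = 29.7%, the new therapy 69/171 = 40.4% → the new therapy
Stage IV: Compound 2 20/501 = 4.0%, the new therapy 92/602 = 15.3% → the new therapy
The new therapy has the higher rate in all 3 groups.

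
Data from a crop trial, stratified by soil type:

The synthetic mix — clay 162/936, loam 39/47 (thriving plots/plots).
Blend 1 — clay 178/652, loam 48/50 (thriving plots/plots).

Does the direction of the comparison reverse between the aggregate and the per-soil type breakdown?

No

Clay: the synthetic mix 162/936 = 17.3%, Blend 1 178/652 = 27.3% → Blend 1
Loam: the synthetic mix 39/47 = 83.0%, Blend 1 48/50 = 96.0% → Blend 1
Overall: the synthetic mix 201/983 = 20.4%, Blend 1 226/702 = 32.2% → Blend 1
Blend 1 wins overall and in every soil group — no reversal.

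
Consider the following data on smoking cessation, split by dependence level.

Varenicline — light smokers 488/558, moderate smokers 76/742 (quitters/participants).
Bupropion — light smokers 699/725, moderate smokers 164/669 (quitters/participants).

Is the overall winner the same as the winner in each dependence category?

Light smokers: varenicline 488/558 = 87.5%, bupropion 699/725 = 96.4% → bupropion
Moderate smokers: varenicline 76/742 = 10.2%, bupropion 164/669 = 24.5% → bupropion
Overall: varenicline 564/1300 = 43.4%, bupropion 863/1394 = 61.9% → bupropion
Bupropion wins overall and in every dependence group — no reversal.

Yes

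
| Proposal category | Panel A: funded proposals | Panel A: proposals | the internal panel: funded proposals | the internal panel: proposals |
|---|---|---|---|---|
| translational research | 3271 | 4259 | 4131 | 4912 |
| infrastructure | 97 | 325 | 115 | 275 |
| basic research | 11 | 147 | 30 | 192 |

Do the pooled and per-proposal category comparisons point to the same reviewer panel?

Translational research: Panel A 3271/4259 = 76.8%, the internal panel 4131/4912 = 84.1% → the internal panel
Infrastructure: Panel A 97/325 = 29.8%, the internal panel 115/275 = 41.8% → the internal panel
Basic research: Panel A 11/147 = 7.5%, the internal panel 30/192 = 15.6% → the internal panel
Overall: Panel A 3379/4731 = 71.4%, the internal panel 4276/5379 = 79.5% → the internal panel
The internal panel wins overall and in every proposal group — no reversal.

Yes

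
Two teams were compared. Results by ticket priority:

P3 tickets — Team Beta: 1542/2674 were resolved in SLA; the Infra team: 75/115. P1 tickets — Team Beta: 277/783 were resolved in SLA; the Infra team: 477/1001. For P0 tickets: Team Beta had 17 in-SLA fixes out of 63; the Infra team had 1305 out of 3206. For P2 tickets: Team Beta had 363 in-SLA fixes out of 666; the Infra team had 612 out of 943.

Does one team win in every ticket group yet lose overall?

Yes

P3: Team Beta 1542/2674 = 57.7%, the Infra team 75/115 = 65.2% → the Infra team
P1: Team Beta 277/783 = 35.4%, the Infra team 477/1001 = 47.7% → the Infra team
P0: Team Beta 17/63 = 27.0%, the Infra team 1305/3206 = 40.7% → the Infra team
P2: Team Beta 363/666 = 54.5%, the Infra team 612/943 = 64.9% → the Infra team
Overall: Team Beta 2199/4186 = 52.5%, the Infra team 2469/5265 = 46.9% → Team Beta
The Infra team wins each ticket group but Team Beta wins overall — the comparison reverses. The Infra team's tickets skew toward P0, which has a lower base rate.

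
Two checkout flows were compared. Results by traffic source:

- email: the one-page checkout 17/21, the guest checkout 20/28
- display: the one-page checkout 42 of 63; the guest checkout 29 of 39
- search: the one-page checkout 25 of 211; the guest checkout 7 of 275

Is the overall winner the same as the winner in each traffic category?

No

Email: the one-page checkout 17/21 = 81.0%, the guest checkout 20/28 = 71.4% → the one-page checkout
Display: the one-page checkout 42/63 = 66.7%, the guest checkout 29/39 = 74.4% → the guest checkout
Search: the one-page checkout 25/211 = 11.8%, the guest checkout 7/275 = 2.5% → the one-page checkout
Overall: the one-page checkout 84/295 = 28.5%, the guest checkout 56/342 = 16.4% → the one-page checkout
Neither sweeps: the one-page checkout wins 2 of 3 groups, the guest checkout wins 1. The one-page checkout wins overall but not every group — no Simpson reversal.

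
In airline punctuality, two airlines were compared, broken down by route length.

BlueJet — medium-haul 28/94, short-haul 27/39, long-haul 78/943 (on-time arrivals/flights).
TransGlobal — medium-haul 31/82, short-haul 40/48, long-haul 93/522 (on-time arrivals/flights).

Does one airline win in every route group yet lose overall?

Medium-haul: BlueJet 28/94 = 29.8%, TransGlobal 31/82 = 37.8% → TransGlobal
Short-haul: BlueJet 27/39 = 69.2%, TransGlobal 40/48 = 83.3% → TransGlobal
Long-haul: BlueJet 78/943 = 8.3%, TransGlobal 93/522 = 17.8% → TransGlobal
Overall: BlueJet 133/1076 = 12.4%, TransGlobal 164/652 = 25.2% → TransGlobal
TransGlobal wins overall and in every route group — no reversal.

No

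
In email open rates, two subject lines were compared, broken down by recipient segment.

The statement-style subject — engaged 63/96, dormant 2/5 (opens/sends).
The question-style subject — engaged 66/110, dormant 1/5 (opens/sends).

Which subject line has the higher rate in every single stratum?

the statement-style subject

Engaged: the statement-style subject 63/96 = 65.6%, the question-style subject 66/110 = 60.0% → the statement-style subject
Dormant: the statement-style subject 2/5 = 40.0%, the question-style subject 1/5 = 20.0% → the statement-style subject
The statement-style subject has the higher rate in both groups.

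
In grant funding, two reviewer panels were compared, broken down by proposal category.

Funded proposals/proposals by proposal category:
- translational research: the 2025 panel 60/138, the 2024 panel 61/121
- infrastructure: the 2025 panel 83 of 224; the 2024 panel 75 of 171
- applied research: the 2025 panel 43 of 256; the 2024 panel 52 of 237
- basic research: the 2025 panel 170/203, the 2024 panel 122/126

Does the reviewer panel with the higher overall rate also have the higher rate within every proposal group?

Translational research: the 2025 panel 60/138 = 43.5%, the 2024 panel 61/121 = 50.4% → the 2024 panel
Infrastructure: the 2025 panel 83/224 = 37.1%, the 2024 panel 75/171 = 43.9% → the 2024 panel
Applied research: the 2025 panel 43/256 = 16.8%, the 2024 panel 52/237 = 21.9% → the 2024 panel
Basic research: the 2025 panel 170/203 = 83.7%, the 2024 panel 122/126 = 96.8% → the 2024 panel
Overall: the 2025 panel 356/821 = 43.4%, the 2024 panel 310/655 = 47.3% → the 2024 panel
The 2024 panel wins overall and in every proposal group — no reversal.

Yes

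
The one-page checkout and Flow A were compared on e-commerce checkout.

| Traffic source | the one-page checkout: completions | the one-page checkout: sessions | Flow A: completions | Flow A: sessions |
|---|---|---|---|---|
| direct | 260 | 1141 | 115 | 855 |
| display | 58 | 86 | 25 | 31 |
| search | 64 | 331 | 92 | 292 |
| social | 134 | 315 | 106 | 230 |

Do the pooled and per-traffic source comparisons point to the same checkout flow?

No

Direct: the one-page checkout 260/1141 = 22.8%, Flow A 115/855 = 13.5% → the one-page checkout
Display: the one-page checkout 58/86 = 67.4%, Flow A 25/31 = 80.6% → Flow A
Search: the one-page checkout 64/331 = 19.3%, Flow A 92/292 = 31.5% → Flow A
Social: the one-page checkout 134/315 = 42.5%, Flow A 106/230 = 46.1% → Flow A
Overall: the one-page checkout 516/1873 = 27.5%, Flow A 338/1408 = 24.0% → the one-page checkout
Neither sweeps: the one-page checkout wins 1 of 4 groups, Flow A wins 3. The one-page checkout wins overall but not every group — no Simpson reversal.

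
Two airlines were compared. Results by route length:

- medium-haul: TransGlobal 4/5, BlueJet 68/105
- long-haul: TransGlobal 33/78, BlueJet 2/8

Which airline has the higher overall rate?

BlueJet

Medium-haul: TransGlobal 4/5 = 80.0%, BlueJet 68/105 = 64.8% → TransGlobal
Long-haul: TransGlobal 33/78 = 42.3%, BlueJet 2/8 = 25.0% → TransGlobal
Overall: TransGlobal 37/83 = 44.6%, BlueJet 70/113 = 61.9% → BlueJet
(TransGlobal wins every route group but BlueJet wins overall — TransGlobal's flights skew toward the low-rate long-haul group.)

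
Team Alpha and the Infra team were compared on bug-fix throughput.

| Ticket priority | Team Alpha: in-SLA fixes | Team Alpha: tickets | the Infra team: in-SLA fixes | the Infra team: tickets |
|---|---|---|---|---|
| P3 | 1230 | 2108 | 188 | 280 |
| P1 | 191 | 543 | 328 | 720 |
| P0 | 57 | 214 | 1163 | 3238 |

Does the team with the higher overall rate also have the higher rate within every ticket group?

P3: Team Alpha 1230/2108 = 58.3%, the Infra team 188/280 = 67.1% → the Infra team
P1: Team Alpha 191/543 = 35.2%, the Infra team 328/720 = 45.6% → the Infra team
P0: Team Alpha 57/214 = 26.6%, the Infra team 1163/3238 = 35.9% → the Infra team
Overall: Team Alpha 1478/2865 = 51.6%, the Infra team 1679/4238 = 39.6% → Team Alpha
The Infra team wins each ticket group but Team Alpha wins overall — the comparison reverses. The Infra team's tickets skew toward P0, which has a lower base rate.

No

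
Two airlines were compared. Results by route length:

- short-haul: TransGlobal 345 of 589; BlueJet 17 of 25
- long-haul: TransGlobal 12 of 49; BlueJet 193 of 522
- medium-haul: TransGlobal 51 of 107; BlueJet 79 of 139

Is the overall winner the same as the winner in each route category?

No

Short-haul: TransGlobal 345/589 = 58.6%, BlueJet 17/25 = 68.0% → BlueJet
Long-haul: TransGlobal 12/49 = 24.5%, BlueJet 193/522 = 37.0% → BlueJet
Medium-haul: TransGlobal 51/107 = 47.7%, BlueJet 79/139 = 56.8% → BlueJet
Overall: TransGlobal 408/745 = 54.8%, BlueJet 289/686 = 42.1% → TransGlobal
BlueJet wins each route group but TransGlobal wins overall — the comparison reverses. BlueJet's flights skew toward long-haul, which has a lower base rate.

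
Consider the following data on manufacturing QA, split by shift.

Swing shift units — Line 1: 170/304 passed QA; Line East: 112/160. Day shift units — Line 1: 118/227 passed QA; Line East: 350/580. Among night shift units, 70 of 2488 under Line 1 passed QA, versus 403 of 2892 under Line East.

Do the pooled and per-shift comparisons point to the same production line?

Swing shift: Line 1 170/304 = 55.9%, Line East 112/160 = 70.0% → Line East
Day shift: Line 1 118/227 = 52.0%, Line East 350/580 = 60.3% → Line East
Night shift: Line 1 70/2488 = 2.8%, Line East 403/2892 = 13.9% → Line East
Overall: Line 1 358/3019 = 11.9%, Line East 865/3632 = 23.8% → Line East
Line East wins overall and in every shift group — no reversal.

Yes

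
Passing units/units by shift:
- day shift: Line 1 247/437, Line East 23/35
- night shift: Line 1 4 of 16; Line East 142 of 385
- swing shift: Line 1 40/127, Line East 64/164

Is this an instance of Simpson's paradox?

Yes

Day shift: Line 1 247/437 = 56.5%, Line East 23/35 = 65.7% → Line East
Night shift: Line 1 4/16 = 25.0%, Line East 142/385 = 36.9% → Line East
Swing shift: Line 1 40/127 = 31.5%, Line East 64/164 = 39.0% → Line East
Overall: Line 1 291/580 = 50.2%, Line East 229/584 = 39.2% → Line 1
Line East wins each shift group but Line 1 wins overall — the comparison reverses. Line East's units skew toward night shift, which has a lower base rate.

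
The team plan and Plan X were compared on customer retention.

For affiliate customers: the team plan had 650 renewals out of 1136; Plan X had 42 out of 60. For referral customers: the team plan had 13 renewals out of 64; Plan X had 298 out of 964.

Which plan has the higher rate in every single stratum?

Affiliate: the team plan 650/1136 = 57.2%, Plan X 42/60 = 70.0% → Plan X
Referral: the team plan 13/64 = 20.3%, Plan X 298/964 = 30.9% → Plan X
Plan X has the higher rate in both groups.

Plan X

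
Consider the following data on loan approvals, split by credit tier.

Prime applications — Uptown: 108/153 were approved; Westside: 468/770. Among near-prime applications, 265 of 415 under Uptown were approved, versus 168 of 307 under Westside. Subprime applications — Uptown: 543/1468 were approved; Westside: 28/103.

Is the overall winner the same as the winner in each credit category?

Prime: Uptown 108/153 = 70.6%, Westside 468/770 = 60.8% → Uptown
Near-prime: Uptown 265/415 = 63.9%, Westside 168/307 = 54.7% → Uptown
Subprime: Uptown 543/1468 = 37.0%, Westside 28/103 = 27.2% → Uptown
Overall: Uptown 916/2036 = 45.0%, Westside 664/1180 = 56.3% → Westside
Uptown wins each credit group but Westside wins overall — the comparison reverses. Uptown's applications skew toward subprime, which has a lower base rate.

No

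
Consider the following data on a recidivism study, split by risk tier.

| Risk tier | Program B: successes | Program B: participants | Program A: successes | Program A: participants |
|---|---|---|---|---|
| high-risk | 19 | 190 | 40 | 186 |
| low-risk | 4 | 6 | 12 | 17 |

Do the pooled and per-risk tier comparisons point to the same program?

Yes

High-risk: Program B 19/190 = 10.0%, Program A 40/186 = 21.5% → Program A
Low-risk: Program B 4/6 = 66.7%, Program A 12/17 = 70.6% → Program A
Overall: Program B 23/196 = 11.7%, Program A 52/203 = 25.6% → Program A
Program A wins overall and in every risk group — no reversal.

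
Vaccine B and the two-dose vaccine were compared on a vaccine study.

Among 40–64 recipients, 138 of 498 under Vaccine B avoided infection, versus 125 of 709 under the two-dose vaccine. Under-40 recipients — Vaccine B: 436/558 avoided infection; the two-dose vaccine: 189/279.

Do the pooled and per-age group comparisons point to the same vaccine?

40–64: Vaccine B 138/498 = 27.7%, the two-dose vaccine 125/709 = 17.6% → Vaccine B
Under-40: Vaccine B 436/558 = 78.1%, the two-dose vaccine 189/279 = 67.7% → Vaccine B
Overall: Vaccine B 574/1056 = 54.4%, the two-dose vaccine 314/988 = 31.8% → Vaccine B
Vaccine B wins overall and in every age group — no reversal.

Yes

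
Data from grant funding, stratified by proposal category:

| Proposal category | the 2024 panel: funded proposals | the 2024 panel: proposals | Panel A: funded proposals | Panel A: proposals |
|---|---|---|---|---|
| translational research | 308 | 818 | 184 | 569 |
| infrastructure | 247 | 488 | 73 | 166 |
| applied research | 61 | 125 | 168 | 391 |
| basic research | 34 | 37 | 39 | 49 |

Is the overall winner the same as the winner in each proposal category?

Yes

Translational research: the 2024 panel 308/818 = 37.7%, Panel A 184/569 = 32.3% → the 2024 panel
Infrastructure: the 2024 panel 247/488 = 50.6%, Panel A 73/166 = 44.0% → the 2024 panel
Applied research: the 2024 panel 61/125 = 48.8%, Panel A 168/391 = 43.0% → the 2024 panel
Basic research: the 2024 panel 34/37 = 91.9%, Panel A 39/49 = 79.6% → the 2024 panel
Overall: the 2024 panel 650/1468 = 44.3%, Panel A 464/1175 = 39.5% → the 2024 panel
The 2024 panel wins overall and in every proposal group — no reversal.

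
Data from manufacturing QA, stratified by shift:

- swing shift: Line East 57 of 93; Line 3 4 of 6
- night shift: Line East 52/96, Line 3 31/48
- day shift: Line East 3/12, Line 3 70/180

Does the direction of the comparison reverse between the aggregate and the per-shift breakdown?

Swing shift: Line East 57/93 = 61.3%, Line 3 4/6 = 66.7% → Line 3
Night shift: Line East 52/96 = 54.2%, Line 3 31/48 = 64.6% → Line 3
Day shift: Line East 3/12 = 25.0%, Line 3 70/180 = 38.9% → Line 3
Overall: Line East 112/201 = 55.7%, Line 3 105/234 = 44.9% → Line East
Line 3 wins each shift group but Line East wins overall — the comparison reverses. Line 3's units skew toward day shift, which has a lower base rate.

Yes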